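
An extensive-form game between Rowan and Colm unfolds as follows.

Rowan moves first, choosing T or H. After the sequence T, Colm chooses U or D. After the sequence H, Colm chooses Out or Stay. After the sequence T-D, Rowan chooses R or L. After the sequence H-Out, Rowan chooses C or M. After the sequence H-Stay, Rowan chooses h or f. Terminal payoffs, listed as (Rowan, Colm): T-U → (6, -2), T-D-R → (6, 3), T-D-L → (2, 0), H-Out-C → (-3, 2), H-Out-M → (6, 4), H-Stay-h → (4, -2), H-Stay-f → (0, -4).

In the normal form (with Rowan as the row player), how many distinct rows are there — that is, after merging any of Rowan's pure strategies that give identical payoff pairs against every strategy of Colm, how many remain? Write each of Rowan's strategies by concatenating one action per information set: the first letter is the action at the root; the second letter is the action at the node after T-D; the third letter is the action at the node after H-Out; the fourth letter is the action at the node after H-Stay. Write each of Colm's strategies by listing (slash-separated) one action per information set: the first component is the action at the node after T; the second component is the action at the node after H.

Rowan has 16 pure strategies: TRCh, TRCf, TRMh, TRMf, TLCh, TLCf, TLMh, TLMf, HRCh, HRCf, HRMh, HRMf, HLCh, HLCf, HLMh, HLMf. Columns: U/Out, U/Stay, D/Out, D/Stay.
{TRCh, TRCf, TRMh, TRMf} → row (6,-2) (6,-2) (6,3) (6,3)
{TLCh, TLCf, TLMh, TLMf} → row (6,-2) (6,-2) (2,0) (2,0)
{HRCh, HLCh} → row (-3,2) (4,-2) (-3,2) (4,-2)
{HRCf, HLCf} → row (-3,2) (0,-4) (-3,2) (0,-4)
{HRMh, HLMh} → row (6,4) (4,-2) (6,4) (4,-2)
{HRMf, HLMf} → row (6,4) (0,-4) (6,4) (0,-4)
That's 6 distinct rows out of 16 strategies.

6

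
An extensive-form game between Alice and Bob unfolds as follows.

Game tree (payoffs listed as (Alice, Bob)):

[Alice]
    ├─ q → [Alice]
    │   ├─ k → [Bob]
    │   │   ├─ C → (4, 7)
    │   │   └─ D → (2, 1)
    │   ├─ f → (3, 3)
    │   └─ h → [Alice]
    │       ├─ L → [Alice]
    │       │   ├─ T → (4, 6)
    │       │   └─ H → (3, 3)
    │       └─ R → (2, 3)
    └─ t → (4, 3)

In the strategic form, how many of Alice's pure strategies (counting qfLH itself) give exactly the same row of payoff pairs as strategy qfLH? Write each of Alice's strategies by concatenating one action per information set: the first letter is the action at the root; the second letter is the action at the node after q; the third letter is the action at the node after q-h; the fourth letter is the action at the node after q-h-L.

5

Row for qfLH (columns C, D): (3,3) (3,3).
Under qfLH, Alice's choice at the node after q-h and at the node after q-h-L can never be reached regardless of what Bob does, so varying those choices leaves every outcome unchanged.
Holding the reachable choices fixed and varying the unreachable ones freely already gives 2 × 2 = 4 equivalent strategies.
Checking the remaining rows, qhLH also happen to give the same payoffs in every column, bringing the total to 5: qfLT, qfLH, qfRT, qfRH, qhLH.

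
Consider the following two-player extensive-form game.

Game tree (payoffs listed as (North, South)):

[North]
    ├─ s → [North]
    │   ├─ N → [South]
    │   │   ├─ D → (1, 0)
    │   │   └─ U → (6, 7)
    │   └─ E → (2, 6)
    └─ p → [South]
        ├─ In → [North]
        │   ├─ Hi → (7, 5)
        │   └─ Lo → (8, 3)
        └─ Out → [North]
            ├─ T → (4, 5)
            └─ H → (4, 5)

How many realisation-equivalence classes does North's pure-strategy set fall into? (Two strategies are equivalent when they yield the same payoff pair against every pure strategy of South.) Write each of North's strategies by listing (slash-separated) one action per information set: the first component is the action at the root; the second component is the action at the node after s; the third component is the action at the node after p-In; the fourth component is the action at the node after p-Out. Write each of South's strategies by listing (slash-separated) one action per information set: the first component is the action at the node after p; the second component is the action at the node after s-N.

4

North has 16 pure strategies: s/N/Hi/T, s/N/Hi/H, s/N/Lo/T, s/N/Lo/H, s/E/Hi/T, s/E/Hi/H, s/E/Lo/T, s/E/Lo/H, p/N/Hi/T, p/N/Hi/H, p/N/Lo/T, p/N/Lo/H, p/E/Hi/T, p/E/Hi/H, p/E/Lo/T, p/E/Lo/H. Columns: In/D, In/U, Out/D, Out/U.
{s/N/Hi/T, s/N/Hi/H, s/N/Lo/T, s/N/Lo/H} → row (1,0) (6,7) (1,0) (6,7)
{s/E/Hi/T, s/E/Hi/H, s/E/Lo/T, s/E/Lo/H} → row (2,6) (2,6) (2,6) (2,6)
{p/N/Hi/T, p/N/Hi/H, p/E/Hi/T, p/E/Hi/H} → row (7,5) (7,5) (4,5) (4,5)
{p/N/Lo/T, p/N/Lo/H, p/E/Lo/T, p/E/Lo/H} → row (8,3) (8,3) (4,5) (4,5)
That's 4 distinct rows out of 16 strategies.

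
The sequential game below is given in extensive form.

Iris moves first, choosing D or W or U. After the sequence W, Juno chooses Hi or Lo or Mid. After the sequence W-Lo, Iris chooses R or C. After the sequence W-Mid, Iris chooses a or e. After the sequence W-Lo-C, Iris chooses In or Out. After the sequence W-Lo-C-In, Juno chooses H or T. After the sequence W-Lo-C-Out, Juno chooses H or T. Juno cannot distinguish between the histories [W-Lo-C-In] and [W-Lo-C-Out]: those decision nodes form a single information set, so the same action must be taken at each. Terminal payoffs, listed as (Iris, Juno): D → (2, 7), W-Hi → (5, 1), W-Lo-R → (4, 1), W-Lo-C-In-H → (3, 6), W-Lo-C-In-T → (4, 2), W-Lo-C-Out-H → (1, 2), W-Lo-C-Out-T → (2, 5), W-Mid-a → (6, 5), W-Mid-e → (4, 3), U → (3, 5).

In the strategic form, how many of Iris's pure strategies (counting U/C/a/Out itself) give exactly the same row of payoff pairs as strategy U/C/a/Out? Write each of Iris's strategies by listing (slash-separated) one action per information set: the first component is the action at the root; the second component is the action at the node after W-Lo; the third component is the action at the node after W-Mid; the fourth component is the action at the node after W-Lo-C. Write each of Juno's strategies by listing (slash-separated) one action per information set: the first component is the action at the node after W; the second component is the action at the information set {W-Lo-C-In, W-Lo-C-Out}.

8

Row for U/C/a/Out (columns Hi/H, Hi/T, Lo/H, Lo/T, Mid/H, Mid/T): (3,5) (3,5) (3,5) (3,5) (3,5) (3,5).
Under U/C/a/Out, Iris's choice at the node after W-Lo and at the node after W-Mid and at the node after W-Lo-C can never be reached regardless of what Juno does, so varying those choices leaves every outcome unchanged.
Holding the reachable choices fixed and varying the unreachable ones freely already gives 2 × 2 × 2 = 8 equivalent strategies.
No other strategy reproduces this row, so those 8 are the full class: U/R/a/In, U/R/a/Out, U/R/e/In, U/R/e/Out, U/C/a/In, U/C/a/Out, U/C/e/In, U/C/e/Out.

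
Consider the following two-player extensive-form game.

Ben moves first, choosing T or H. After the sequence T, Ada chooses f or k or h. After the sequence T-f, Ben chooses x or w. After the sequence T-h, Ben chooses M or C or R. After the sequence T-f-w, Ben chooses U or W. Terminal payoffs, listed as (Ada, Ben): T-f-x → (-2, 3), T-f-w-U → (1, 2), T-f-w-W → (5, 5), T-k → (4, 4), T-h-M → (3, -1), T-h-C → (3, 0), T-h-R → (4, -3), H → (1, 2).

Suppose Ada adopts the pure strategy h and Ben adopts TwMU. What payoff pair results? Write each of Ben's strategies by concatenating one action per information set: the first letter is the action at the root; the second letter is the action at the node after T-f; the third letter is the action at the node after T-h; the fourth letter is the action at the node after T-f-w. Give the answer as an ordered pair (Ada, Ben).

Trace the play path from the root:
  Ben plays T
  Ada plays h at [T]
  Ben plays M at [T-h]
→ terminal payoff (3, -1).
(Ben's choice at the node after T-f is never reached on this path, so it doesn't affect the outcome.)

(3, -1)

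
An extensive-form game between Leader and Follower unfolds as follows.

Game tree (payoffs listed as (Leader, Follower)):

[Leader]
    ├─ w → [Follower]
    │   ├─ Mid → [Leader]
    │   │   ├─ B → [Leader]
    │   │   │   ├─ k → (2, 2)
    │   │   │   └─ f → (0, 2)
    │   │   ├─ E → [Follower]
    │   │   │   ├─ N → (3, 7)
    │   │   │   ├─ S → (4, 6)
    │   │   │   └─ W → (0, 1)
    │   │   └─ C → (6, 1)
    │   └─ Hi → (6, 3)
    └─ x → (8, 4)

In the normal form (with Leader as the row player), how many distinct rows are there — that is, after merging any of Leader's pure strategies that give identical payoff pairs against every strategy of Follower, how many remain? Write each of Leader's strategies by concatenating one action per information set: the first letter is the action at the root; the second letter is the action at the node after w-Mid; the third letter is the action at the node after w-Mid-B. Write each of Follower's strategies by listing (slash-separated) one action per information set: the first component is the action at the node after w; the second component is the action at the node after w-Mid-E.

Leader has 12 pure strategies: wBk, wBf, wEk, wEf, wCk, wCf, xBk, xBf, xEk, xEf, xCk, xCf. Columns: Mid/N, Mid/S, Mid/W, Hi/N, Hi/S, Hi/W.
{wBk} → row (2,2) (2,2) (2,2) (6,3) (6,3) (6,3)
{wBf} → row (0,2) (0,2) (0,2) (6,3) (6,3) (6,3)
{wEk, wEf} → row (3,7) (4,6) (0,1) (6,3) (6,3) (6,3)
{wCk, wCf} → row (6,1) (6,1) (6,1) (6,3) (6,3) (6,3)
{xBk, xBf, xEk, xEf, xCk, xCf} → row (8,4) (8,4) (8,4) (8,4) (8,4) (8,4)
That's 5 distinct rows out of 12 strategies.

5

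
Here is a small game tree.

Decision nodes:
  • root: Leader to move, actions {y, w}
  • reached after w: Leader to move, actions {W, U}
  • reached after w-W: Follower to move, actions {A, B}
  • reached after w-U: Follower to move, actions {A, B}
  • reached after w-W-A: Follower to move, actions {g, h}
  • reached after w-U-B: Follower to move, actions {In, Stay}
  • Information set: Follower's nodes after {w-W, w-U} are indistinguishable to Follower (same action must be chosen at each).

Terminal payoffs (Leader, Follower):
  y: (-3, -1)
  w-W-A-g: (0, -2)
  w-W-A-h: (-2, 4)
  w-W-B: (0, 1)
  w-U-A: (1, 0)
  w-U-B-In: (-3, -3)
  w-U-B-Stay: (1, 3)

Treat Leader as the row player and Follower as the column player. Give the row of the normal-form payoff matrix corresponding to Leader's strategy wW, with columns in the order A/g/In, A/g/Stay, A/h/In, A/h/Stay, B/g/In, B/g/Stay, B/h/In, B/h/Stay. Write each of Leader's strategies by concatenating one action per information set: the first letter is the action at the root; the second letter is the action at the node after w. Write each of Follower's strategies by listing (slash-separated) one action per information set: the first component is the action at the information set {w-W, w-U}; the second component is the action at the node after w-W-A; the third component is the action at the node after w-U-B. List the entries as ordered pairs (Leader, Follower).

vs A/g/In: Leader plays w → Leader plays W at [w] → Follower plays A at [w-W] → Follower plays g at [w-W-A] → (0, -2)
vs A/g/Stay: Leader plays w → Leader plays W at [w] → Follower plays A at [w-W] → Follower plays g at [w-W-A] → (0, -2)
vs A/h/In: Leader plays w → Leader plays W at [w] → Follower plays A at [w-W] → Follower plays h at [w-W-A] → (-2, 4)
vs A/h/Stay: Leader plays w → Leader plays W at [w] → Follower plays A at [w-W] → Follower plays h at [w-W-A] → (-2, 4)
vs B/g/In: Leader plays w → Leader plays W at [w] → Follower plays B at [w-W] → (0, 1)
vs B/g/Stay: Leader plays w → Leader plays W at [w] → Follower plays B at [w-W] → (0, 1)
vs B/h/In: Leader plays w → Leader plays W at [w] → Follower plays B at [w-W] → (0, 1)
vs B/h/Stay: Leader plays w → Leader plays W at [w] → Follower plays B at [w-W] → (0, 1)

(0,-2) (0,-2) (-2,4) (-2,4) (0,1) (0,1) (0,1) (0,1)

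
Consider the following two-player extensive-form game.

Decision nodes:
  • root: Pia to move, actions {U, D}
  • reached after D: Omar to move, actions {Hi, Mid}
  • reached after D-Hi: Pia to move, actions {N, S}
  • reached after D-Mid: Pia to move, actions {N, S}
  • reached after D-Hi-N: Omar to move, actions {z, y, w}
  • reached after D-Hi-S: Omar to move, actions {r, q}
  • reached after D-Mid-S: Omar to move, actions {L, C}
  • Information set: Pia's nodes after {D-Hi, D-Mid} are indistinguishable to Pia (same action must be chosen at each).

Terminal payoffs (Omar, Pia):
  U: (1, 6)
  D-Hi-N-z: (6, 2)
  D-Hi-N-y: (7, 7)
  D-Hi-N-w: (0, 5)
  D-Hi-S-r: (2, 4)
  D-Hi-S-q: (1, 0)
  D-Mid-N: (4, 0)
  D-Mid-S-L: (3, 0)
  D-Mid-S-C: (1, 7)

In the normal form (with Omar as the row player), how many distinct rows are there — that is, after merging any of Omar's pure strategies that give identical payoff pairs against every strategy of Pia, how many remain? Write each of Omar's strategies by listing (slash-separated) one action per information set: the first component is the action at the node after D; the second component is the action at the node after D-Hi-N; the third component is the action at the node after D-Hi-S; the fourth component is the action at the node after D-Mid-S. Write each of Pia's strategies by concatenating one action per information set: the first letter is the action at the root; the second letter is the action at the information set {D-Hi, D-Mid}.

8

Omar has 24 pure strategies: Hi/z/r/L, Hi/z/r/C, Hi/z/q/L, Hi/z/q/C, Hi/y/r/L, Hi/y/r/C, Hi/y/q/L, Hi/y/q/C, Hi/w/r/L, Hi/w/r/C, Hi/w/q/L, Hi/w/q/C, Mid/z/r/L, Mid/z/r/C, Mid/z/q/L, Mid/z/q/C, Mid/y/r/L, Mid/y/r/C, Mid/y/q/L, Mid/y/q/C, Mid/w/r/L, Mid/w/r/C, Mid/w/q/L, Mid/w/q/C. Columns: UN, US, DN, DS.
{Hi/z/r/L, Hi/z/r/C} → row (1,6) (1,6) (6,2) (2,4)
{Hi/z/q/L, Hi/z/q/C} → row (1,6) (1,6) (6,2) (1,0)
{Hi/y/r/L, Hi/y/r/C} → row (1,6) (1,6) (7,7) (2,4)
{Hi/y/q/L, Hi/y/q/C} → row (1,6) (1,6) (7,7) (1,0)
{Hi/w/r/L, Hi/w/r/C} → row (1,6) (1,6) (0,5) (2,4)
{Hi/w/q/L, Hi/w/q/C} → row (1,6) (1,6) (0,5) (1,0)
{Mid/z/r/L, Mid/z/q/L, Mid/y/r/L, Mid/y/q/L, Mid/w/r/L, Mid/w/q/L} → row (1,6) (1,6) (4,0) (3,0)
{Mid/z/r/C, Mid/z/q/C, Mid/y/r/C, Mid/y/q/C, Mid/w/r/C, Mid/w/q/C} → row (1,6) (1,6) (4,0) (1,7)
That's 8 distinct rows out of 24 strategies.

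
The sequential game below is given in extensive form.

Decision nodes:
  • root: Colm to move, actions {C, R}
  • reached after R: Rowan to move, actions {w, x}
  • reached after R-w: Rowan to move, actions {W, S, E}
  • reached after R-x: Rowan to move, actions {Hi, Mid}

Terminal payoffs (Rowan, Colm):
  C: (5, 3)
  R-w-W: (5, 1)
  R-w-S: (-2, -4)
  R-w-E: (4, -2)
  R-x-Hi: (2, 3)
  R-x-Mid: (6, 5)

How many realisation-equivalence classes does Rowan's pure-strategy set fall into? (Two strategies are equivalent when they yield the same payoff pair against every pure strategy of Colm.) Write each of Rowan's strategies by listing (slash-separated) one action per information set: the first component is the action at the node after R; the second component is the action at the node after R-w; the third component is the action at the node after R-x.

5

Rowan has 12 pure strategies: w/W/Hi, w/W/Mid, w/S/Hi, w/S/Mid, w/E/Hi, w/E/Mid, x/W/Hi, x/W/Mid, x/S/Hi, x/S/Mid, x/E/Hi, x/E/Mid. Columns: C, R.
{w/W/Hi, w/W/Mid} → row (5,3) (5,1)
{w/S/Hi, w/S/Mid} → row (5,3) (-2,-4)
{w/E/Hi, w/E/Mid} → row (5,3) (4,-2)
{x/W/Hi, x/S/Hi, x/E/Hi} → row (5,3) (2,3)
{x/W/Mid, x/S/Mid, x/E/Mid} → row (5,3) (6,5)
That's 5 distinct rows out of 12 strategies.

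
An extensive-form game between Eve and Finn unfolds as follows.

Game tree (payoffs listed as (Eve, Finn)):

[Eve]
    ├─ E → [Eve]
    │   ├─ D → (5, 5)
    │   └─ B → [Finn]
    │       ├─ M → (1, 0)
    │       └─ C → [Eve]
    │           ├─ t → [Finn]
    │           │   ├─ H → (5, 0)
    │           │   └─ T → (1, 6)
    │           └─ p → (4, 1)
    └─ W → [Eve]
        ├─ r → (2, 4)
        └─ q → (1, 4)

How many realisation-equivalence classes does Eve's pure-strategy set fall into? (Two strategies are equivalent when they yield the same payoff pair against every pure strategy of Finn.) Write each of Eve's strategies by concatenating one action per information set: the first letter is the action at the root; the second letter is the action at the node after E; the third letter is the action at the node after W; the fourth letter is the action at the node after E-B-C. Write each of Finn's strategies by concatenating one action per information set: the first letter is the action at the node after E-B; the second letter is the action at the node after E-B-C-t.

5

Eve has 16 pure strategies: EDrt, EDrp, EDqt, EDqp, EBrt, EBrp, EBqt, EBqp, WDrt, WDrp, WDqt, WDqp, WBrt, WBrp, WBqt, WBqp. Columns: MH, MT, CH, CT.
{EDrt, EDrp, EDqt, EDqp} → row (5,5) (5,5) (5,5) (5,5)
{EBrt, EBqt} → row (1,0) (1,0) (5,0) (1,6)
{EBrp, EBqp} → row (1,0) (1,0) (4,1) (4,1)
{WDrt, WDrp, WBrt, WBrp} → row (2,4) (2,4) (2,4) (2,4)
{WDqt, WDqp, WBqt, WBqp} → row (1,4) (1,4) (1,4) (1,4)
That's 5 distinct rows out of 16 strategies.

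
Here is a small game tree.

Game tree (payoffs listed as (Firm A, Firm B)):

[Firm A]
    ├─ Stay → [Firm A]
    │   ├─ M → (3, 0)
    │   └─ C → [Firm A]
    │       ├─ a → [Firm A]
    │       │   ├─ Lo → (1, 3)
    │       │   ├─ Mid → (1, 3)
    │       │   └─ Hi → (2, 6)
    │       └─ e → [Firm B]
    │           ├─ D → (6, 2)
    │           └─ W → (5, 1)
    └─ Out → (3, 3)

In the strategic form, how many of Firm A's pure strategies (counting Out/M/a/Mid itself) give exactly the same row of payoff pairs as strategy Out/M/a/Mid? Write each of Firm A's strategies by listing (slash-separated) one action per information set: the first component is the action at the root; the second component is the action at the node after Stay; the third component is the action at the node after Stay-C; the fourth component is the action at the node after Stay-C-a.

Row for Out/M/a/Mid (columns D, W): (3,3) (3,3).
Under Out/M/a/Mid, Firm A's choice at the node after Stay and at the node after Stay-C and at the node after Stay-C-a can never be reached regardless of what Firm B does, so varying those choices leaves every outcome unchanged.
Holding the reachable choices fixed and varying the unreachable ones freely already gives 2 × 2 × 3 = 12 equivalent strategies.
No other strategy reproduces this row, so those 12 are the full class: Out/M/a/Lo, Out/M/a/Mid, Out/M/a/Hi, Out/M/e/Lo, Out/M/e/Mid, Out/M/e/Hi, Out/C/a/Lo, Out/C/a/Mid, Out/C/a/Hi, Out/C/e/Lo, Out/C/e/Mid, Out/C/e/Hi.

12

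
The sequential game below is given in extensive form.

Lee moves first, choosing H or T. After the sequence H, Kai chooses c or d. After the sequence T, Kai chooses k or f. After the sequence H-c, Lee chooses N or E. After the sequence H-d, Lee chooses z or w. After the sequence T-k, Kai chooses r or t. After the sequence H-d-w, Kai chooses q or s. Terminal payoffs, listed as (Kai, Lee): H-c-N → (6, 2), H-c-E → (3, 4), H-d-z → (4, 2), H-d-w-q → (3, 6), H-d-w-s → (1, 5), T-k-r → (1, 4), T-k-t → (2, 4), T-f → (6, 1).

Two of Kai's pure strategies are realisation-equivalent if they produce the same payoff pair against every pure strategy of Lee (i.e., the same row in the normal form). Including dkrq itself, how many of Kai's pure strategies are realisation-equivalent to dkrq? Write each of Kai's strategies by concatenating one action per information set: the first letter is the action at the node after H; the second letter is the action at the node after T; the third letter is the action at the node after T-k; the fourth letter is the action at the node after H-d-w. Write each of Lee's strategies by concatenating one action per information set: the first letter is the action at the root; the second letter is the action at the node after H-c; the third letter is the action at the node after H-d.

Row for dkrq (columns HNz, HNw, HEz, HEw, TNz, TNw, TEz, TEw): (4,2) (3,6) (4,2) (3,6) (1,4) (1,4) (1,4) (1,4).
Every one of Kai's information sets is on the play path for some reply by Lee when Kai follows dkrq.
Changing the action at any of them therefore changes at least one column, so only dkrq itself gives this row.

1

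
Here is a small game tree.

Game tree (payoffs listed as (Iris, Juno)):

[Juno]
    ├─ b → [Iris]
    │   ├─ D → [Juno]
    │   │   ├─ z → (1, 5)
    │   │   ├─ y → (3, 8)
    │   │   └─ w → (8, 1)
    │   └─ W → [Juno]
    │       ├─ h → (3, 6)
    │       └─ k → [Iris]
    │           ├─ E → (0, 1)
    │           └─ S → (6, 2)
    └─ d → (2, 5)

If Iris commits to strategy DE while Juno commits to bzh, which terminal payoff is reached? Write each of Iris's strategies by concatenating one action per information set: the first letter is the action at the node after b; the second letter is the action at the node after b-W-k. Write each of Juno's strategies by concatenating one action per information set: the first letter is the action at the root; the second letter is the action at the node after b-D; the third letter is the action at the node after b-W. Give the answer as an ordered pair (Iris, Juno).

Trace the play path from the root:
  Juno plays b
  Iris plays D at [b]
  Juno plays z at [b-D]
→ terminal payoff (1, 5).
(Iris's choice at the node after b-W-k is never reached on this path, so it doesn't affect the outcome.)

(1, 5)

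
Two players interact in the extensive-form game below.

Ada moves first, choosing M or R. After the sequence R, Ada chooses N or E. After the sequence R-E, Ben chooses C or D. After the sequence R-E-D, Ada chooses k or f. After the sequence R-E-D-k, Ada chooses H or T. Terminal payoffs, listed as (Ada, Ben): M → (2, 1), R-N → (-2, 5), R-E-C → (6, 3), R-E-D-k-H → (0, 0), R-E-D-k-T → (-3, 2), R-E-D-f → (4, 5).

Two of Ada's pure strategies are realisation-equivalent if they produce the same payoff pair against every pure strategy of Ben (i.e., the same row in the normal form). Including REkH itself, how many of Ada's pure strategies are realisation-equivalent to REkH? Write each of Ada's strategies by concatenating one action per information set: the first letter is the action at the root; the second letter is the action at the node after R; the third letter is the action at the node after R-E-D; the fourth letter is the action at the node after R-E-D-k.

1

Row for REkH (columns C, D): (6,3) (0,0).
Every one of Ada's information sets is on the play path for some reply by Ben when Ada follows REkH.
Changing the action at any of them therefore changes at least one column, so only REkH itself gives this row.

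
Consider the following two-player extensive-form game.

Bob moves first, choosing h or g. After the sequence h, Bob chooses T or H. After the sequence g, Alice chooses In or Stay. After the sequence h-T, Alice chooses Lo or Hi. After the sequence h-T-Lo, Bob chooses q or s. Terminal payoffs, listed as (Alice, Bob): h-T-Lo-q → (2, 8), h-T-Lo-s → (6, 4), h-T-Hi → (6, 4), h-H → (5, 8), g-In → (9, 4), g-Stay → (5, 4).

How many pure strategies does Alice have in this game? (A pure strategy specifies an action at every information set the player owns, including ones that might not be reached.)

4

Alice owns the node after g with actions {In, Stay} — two choices.
Alice owns the node after h-T with actions {Lo, Hi} — two choices.
A pure strategy fixes one action at each information set independently, so the count is the product 2 × 2 = 4.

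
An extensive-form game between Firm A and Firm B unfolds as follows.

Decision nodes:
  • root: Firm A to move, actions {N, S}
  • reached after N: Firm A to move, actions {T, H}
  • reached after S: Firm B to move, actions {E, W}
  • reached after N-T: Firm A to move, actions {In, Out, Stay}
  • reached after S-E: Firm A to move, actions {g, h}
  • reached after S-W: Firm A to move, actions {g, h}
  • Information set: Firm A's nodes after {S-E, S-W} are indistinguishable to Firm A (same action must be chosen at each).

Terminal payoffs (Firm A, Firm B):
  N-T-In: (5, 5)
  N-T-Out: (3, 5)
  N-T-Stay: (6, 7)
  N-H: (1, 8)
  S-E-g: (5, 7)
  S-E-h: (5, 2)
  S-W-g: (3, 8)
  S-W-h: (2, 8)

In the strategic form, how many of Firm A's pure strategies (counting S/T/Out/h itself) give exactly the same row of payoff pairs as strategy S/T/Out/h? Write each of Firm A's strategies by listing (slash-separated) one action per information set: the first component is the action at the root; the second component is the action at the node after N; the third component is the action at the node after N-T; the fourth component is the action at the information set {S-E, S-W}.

Row for S/T/Out/h (columns E, W): (5,2) (2,8).
Under S/T/Out/h, Firm A's choice at the node after N and at the node after N-T can never be reached regardless of what Firm B does, so varying those choices leaves every outcome unchanged.
Holding the reachable choices fixed and varying the unreachable ones freely already gives 2 × 3 = 6 equivalent strategies.
No other strategy reproduces this row, so those 6 are the full class: S/T/In/h, S/T/Out/h, S/T/Stay/h, S/H/In/h, S/H/Out/h, S/H/Stay/h.

6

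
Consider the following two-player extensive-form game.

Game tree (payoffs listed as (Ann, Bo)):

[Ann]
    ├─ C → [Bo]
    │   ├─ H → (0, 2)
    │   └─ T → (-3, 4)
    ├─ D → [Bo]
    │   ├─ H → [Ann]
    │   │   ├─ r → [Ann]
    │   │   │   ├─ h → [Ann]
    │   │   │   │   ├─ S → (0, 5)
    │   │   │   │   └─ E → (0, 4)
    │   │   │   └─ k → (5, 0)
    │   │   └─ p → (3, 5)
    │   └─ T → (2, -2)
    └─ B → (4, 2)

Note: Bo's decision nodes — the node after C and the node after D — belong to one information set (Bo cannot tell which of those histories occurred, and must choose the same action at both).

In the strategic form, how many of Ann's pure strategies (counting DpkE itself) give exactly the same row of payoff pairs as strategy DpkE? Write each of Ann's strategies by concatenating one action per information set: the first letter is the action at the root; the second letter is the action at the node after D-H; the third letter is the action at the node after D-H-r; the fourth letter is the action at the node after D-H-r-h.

4

Row for DpkE (columns H, T): (3,5) (2,-2).
Under DpkE, Ann's choice at the node after D-H-r and at the node after D-H-r-h can never be reached regardless of what Bo does, so varying those choices leaves every outcome unchanged.
Holding the reachable choices fixed and varying the unreachable ones freely already gives 2 × 2 = 4 equivalent strategies.
No other strategy reproduces this row, so those 4 are the full class: DphS, DphE, DpkS, DpkE.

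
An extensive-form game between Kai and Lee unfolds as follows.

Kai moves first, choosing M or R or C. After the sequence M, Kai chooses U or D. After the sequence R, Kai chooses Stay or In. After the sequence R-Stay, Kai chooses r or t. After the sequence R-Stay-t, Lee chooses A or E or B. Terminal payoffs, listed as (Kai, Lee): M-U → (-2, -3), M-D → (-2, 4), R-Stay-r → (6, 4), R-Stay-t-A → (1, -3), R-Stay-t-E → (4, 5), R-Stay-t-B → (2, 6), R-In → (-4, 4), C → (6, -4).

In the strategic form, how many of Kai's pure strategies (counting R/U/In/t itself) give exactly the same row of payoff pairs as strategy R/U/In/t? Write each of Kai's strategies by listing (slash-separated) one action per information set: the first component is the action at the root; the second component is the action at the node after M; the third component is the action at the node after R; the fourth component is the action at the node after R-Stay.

4

Row for R/U/In/t (columns A, E, B): (-4,4) (-4,4) (-4,4).
Under R/U/In/t, Kai's choice at the node after M and at the node after R-Stay can never be reached regardless of what Lee does, so varying those choices leaves every outcome unchanged.
Holding the reachable choices fixed and varying the unreachable ones freely already gives 2 × 2 = 4 equivalent strategies.
No other strategy reproduces this row, so those 4 are the full class: R/U/In/r, R/U/In/t, R/D/In/r, R/D/In/t.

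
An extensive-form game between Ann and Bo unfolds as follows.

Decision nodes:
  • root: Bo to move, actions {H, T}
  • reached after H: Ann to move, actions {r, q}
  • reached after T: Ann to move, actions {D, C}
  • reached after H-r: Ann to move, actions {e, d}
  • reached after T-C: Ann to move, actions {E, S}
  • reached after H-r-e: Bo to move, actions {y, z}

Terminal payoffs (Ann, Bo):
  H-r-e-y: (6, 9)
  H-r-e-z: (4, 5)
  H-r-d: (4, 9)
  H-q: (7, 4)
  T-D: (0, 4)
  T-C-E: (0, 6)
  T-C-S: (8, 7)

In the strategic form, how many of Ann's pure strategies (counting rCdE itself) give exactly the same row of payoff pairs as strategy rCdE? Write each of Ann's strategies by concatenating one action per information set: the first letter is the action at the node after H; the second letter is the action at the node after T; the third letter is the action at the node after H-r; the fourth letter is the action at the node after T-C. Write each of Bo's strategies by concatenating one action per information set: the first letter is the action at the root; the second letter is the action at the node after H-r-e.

1

Row for rCdE (columns Hy, Hz, Ty, Tz): (4,9) (4,9) (0,6) (0,6).
Every one of Ann's information sets is on the play path for some reply by Bo when Ann follows rCdE.
Changing the action at any of them therefore changes at least one column, so only rCdE itself gives this row.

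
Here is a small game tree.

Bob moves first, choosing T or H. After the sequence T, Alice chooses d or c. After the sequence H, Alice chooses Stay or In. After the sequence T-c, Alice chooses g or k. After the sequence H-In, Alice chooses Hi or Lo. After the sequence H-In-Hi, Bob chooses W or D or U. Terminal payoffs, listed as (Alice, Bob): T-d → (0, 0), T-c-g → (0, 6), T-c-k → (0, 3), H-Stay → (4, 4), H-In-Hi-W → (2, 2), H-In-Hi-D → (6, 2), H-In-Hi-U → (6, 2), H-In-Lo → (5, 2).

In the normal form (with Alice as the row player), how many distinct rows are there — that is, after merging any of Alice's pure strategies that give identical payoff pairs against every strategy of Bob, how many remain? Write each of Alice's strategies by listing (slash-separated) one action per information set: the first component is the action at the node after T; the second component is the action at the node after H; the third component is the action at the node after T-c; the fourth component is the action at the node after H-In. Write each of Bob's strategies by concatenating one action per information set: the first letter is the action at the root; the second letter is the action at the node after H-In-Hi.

9

Alice has 16 pure strategies: d/Stay/g/Hi, d/Stay/g/Lo, d/Stay/k/Hi, d/Stay/k/Lo, d/In/g/Hi, d/In/g/Lo, d/In/k/Hi, d/In/k/Lo, c/Stay/g/Hi, c/Stay/g/Lo, c/Stay/k/Hi, c/Stay/k/Lo, c/In/g/Hi, c/In/g/Lo, c/In/k/Hi, c/In/k/Lo. Columns: TW, TD, TU, HW, HD, HU.
{d/Stay/g/Hi, d/Stay/g/Lo, d/Stay/k/Hi, d/Stay/k/Lo} → row (0,0) (0,0) (0,0) (4,4) (4,4) (4,4)
{d/In/g/Hi, d/In/k/Hi} → row (0,0) (0,0) (0,0) (2,2) (6,2) (6,2)
{d/In/g/Lo, d/In/k/Lo} → row (0,0) (0,0) (0,0) (5,2) (5,2) (5,2)
{c/Stay/g/Hi, c/Stay/g/Lo} → row (0,6) (0,6) (0,6) (4,4) (4,4) (4,4)
{c/Stay/k/Hi, c/Stay/k/Lo} → row (0,3) (0,3) (0,3) (4,4) (4,4) (4,4)
{c/In/g/Hi} → row (0,6) (0,6) (0,6) (2,2) (6,2) (6,2)
{c/In/g/Lo} → row (0,6) (0,6) (0,6) (5,2) (5,2) (5,2)
{c/In/k/Hi} → row (0,3) (0,3) (0,3) (2,2) (6,2) (6,2)
{c/In/k/Lo} → row (0,3) (0,3) (0,3) (5,2) (5,2) (5,2)
That's 9 distinct rows out of 16 strategies.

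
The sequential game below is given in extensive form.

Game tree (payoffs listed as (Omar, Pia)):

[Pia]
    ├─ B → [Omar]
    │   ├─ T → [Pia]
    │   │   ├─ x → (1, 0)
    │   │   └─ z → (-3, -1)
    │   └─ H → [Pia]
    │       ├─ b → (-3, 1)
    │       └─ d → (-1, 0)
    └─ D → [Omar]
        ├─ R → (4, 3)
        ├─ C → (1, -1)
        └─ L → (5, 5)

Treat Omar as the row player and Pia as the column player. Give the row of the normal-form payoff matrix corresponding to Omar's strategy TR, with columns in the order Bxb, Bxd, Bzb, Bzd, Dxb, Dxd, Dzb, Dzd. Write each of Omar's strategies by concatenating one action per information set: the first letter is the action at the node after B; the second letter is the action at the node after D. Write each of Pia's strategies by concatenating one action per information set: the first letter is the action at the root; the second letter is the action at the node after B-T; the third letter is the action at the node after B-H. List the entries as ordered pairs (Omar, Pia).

vs Bxb: Pia plays B → Omar plays T at [B] → Pia plays x at [B-T] → (1, 0)
vs Bxd: Pia plays B → Omar plays T at [B] → Pia plays x at [B-T] → (1, 0)
vs Bzb: Pia plays B → Omar plays T at [B] → Pia plays z at [B-T] → (-3, -1)
vs Bzd: Pia plays B → Omar plays T at [B] → Pia plays z at [B-T] → (-3, -1)
vs Dxb: Pia plays D → Omar plays R at [D] → (4, 3)
vs Dxd: Pia plays D → Omar plays R at [D] → (4, 3)
vs Dzb: Pia plays D → Omar plays R at [D] → (4, 3)
vs Dzd: Pia plays D → Omar plays R at [D] → (4, 3)

(1,0) (1,0) (-3,-1) (-3,-1) (4,3) (4,3) (4,3) (4,3)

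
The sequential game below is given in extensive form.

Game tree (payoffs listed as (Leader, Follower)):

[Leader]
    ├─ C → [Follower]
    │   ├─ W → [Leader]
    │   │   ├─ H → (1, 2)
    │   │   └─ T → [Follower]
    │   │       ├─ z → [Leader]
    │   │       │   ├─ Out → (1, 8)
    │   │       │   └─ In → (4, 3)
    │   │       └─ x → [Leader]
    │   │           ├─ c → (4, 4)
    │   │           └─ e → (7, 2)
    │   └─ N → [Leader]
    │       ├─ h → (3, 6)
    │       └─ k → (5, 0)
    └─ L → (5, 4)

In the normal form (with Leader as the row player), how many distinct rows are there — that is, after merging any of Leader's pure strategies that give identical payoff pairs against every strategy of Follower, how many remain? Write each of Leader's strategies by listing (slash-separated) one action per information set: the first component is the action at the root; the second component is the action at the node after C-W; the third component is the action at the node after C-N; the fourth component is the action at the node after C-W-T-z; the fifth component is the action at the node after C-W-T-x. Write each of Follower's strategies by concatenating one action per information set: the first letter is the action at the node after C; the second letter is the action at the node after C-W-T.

Leader has 32 pure strategies: C/H/h/Out/c, C/H/h/Out/e, C/H/h/In/c, C/H/h/In/e, C/H/k/Out/c, C/H/k/Out/e, C/H/k/In/c, C/H/k/In/e, C/T/h/Out/c, C/T/h/Out/e, C/T/h/In/c, C/T/h/In/e, C/T/k/Out/c, C/T/k/Out/e, C/T/k/In/c, C/T/k/In/e, L/H/h/Out/c, L/H/h/Out/e, L/H/h/In/c, L/H/h/In/e, L/H/k/Out/c, L/H/k/Out/e, L/H/k/In/c, L/H/k/In/e, L/T/h/Out/c, L/T/h/Out/e, L/T/h/In/c, L/T/h/In/e, L/T/k/Out/c, L/T/k/Out/e, L/T/k/In/c, L/T/k/In/e. Columns: Wz, Wx, Nz, Nx.
{C/H/h/Out/c, C/H/h/Out/e, C/H/h/In/c, C/H/h/In/e} → row (1,2) (1,2) (3,6) (3,6)
{C/H/k/Out/c, C/H/k/Out/e, C/H/k/In/c, C/H/k/In/e} → row (1,2) (1,2) (5,0) (5,0)
{C/T/h/Out/c} → row (1,8) (4,4) (3,6) (3,6)
{C/T/h/Out/e} → row (1,8) (7,2) (3,6) (3,6)
{C/T/h/In/c} → row (4,3) (4,4) (3,6) (3,6)
{C/T/h/In/e} → row (4,3) (7,2) (3,6) (3,6)
{C/T/k/Out/c} → row (1,8) (4,4) (5,0) (5,0)
{C/T/k/Out/e} → row (1,8) (7,2) (5,0) (5,0)
{C/T/k/In/c} → row (4,3) (4,4) (5,0) (5,0)
{C/T/k/In/e} → row (4,3) (7,2) (5,0) (5,0)
{L/H/h/Out/c, L/H/h/Out/e, L/H/h/In/c, L/H/h/In/e, L/H/k/Out/c, L/H/k/Out/e, L/H/k/In/c, L/H/k/In/e, L/T/h/Out/c, L/T/h/Out/e, L/T/h/In/c, L/T/h/In/e, L/T/k/Out/c, L/T/k/Out/e, L/T/k/In/c, L/T/k/In/e} → row (5,4) (5,4) (5,4) (5,4)
That's 11 distinct rows out of 32 strategies.

11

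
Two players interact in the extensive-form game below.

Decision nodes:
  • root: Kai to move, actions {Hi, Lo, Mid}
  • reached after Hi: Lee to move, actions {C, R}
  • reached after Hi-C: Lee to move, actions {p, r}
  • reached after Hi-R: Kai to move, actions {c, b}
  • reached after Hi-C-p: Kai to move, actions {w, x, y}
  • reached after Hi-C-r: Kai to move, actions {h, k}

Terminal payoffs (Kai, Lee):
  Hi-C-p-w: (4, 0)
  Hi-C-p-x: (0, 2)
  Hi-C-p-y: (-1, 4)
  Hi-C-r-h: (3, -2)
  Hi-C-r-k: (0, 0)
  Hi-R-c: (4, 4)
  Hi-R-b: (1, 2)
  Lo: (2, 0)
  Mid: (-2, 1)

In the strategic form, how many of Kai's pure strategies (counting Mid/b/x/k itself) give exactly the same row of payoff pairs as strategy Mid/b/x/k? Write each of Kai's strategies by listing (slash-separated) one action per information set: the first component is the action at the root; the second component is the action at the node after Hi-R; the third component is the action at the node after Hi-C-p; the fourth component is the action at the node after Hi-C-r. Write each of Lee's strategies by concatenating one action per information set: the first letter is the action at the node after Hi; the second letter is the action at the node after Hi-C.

12

Row for Mid/b/x/k (columns Cp, Cr, Rp, Rr): (-2,1) (-2,1) (-2,1) (-2,1).
Under Mid/b/x/k, Kai's choice at the node after Hi-R and at the node after Hi-C-p and at the node after Hi-C-r can never be reached regardless of what Lee does, so varying those choices leaves every outcome unchanged.
Holding the reachable choices fixed and varying the unreachable ones freely already gives 2 × 3 × 2 = 12 equivalent strategies.
No other strategy reproduces this row, so those 12 are the full class: Mid/c/w/h, Mid/c/w/k, Mid/c/x/h, Mid/c/x/k, Mid/c/y/h, Mid/c/y/k, Mid/b/w/h, Mid/b/w/k, Mid/b/x/h, Mid/b/x/k, Mid/b/y/h, Mid/b/y/k.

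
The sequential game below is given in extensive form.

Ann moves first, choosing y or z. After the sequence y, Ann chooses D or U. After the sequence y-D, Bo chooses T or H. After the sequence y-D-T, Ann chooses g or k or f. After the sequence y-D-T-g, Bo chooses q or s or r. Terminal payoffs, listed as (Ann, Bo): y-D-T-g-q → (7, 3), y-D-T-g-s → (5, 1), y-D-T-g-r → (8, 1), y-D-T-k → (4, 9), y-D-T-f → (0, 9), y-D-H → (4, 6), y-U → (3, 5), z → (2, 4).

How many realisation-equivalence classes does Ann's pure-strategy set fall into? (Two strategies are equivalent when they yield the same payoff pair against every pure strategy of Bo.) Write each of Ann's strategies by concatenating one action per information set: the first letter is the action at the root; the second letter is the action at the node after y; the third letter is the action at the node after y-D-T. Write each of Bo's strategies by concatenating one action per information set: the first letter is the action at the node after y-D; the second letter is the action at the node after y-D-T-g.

5

Ann has 12 pure strategies: yDg, yDk, yDf, yUg, yUk, yUf, zDg, zDk, zDf, zUg, zUk, zUf. Columns: Tq, Ts, Tr, Hq, Hs, Hr.
{yDg} → row (7,3) (5,1) (8,1) (4,6) (4,6) (4,6)
{yDk} → row (4,9) (4,9) (4,9) (4,6) (4,6) (4,6)
{yDf} → row (0,9) (0,9) (0,9) (4,6) (4,6) (4,6)
{yUg, yUk, yUf} → row (3,5) (3,5) (3,5) (3,5) (3,5) (3,5)
{zDg, zDk, zDf, zUg, zUk, zUf} → row (2,4) (2,4) (2,4) (2,4) (2,4) (2,4)
That's 5 distinct rows out of 12 strategies.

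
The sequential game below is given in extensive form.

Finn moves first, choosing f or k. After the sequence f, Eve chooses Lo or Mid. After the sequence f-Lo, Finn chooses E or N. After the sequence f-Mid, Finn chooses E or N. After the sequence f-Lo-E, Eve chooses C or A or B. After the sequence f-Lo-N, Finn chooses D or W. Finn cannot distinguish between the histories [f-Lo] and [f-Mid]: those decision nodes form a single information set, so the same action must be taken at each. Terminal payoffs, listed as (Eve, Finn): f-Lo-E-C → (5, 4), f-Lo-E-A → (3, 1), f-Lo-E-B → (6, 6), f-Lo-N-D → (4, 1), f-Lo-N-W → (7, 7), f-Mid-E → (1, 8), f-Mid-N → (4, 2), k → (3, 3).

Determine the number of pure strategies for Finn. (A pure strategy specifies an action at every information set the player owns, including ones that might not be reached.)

Finn owns the root with actions {f, k} — two choices.
Finn owns the information set {f-Lo, f-Mid} with actions {E, N} — two choices.
Finn owns the node after f-Lo-N with actions {D, W} — two choices.
A pure strategy fixes one action at each information set independently, so the count is the product 2 × 2 × 2 = 8.
(For reference, Eve has 6 pure strategies, giving a 8×6 normal-form matrix.)

8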